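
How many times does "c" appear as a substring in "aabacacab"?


Searching for "c" in "aabacacab"
Scanning each position:
  Position 0: "a" => no
  Position 1: "a" => no
  Position 2: "b" => no
  Position 3: "a" => no
  Position 4: "c" => MATCH
  Position 5: "a" => no
  Position 6: "c" => MATCH
  Position 7: "a" => no
  Position 8: "b" => no
Total occurrences: 2

2


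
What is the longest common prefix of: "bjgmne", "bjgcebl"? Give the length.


Words: bjgmne, bjgcebl
  Position 0: all 'b' => match
  Position 1: all 'j' => match
  Position 2: all 'g' => match
  Position 3: ('m', 'c') => mismatch, stop
LCP = "bjg" (length 3)

3


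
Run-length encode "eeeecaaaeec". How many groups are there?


Input: eeeecaaaeec
Scanning for consecutive runs:
  Group 1: 'e' x 4 (positions 0-3)
  Group 2: 'c' x 1 (positions 4-4)
  Group 3: 'a' x 3 (positions 5-7)
  Group 4: 'e' x 2 (positions 8-9)
  Group 5: 'c' x 1 (positions 10-10)
Total groups: 5

5


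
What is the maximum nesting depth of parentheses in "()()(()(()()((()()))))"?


Input: "()()(()(()()((()()))))"
Tracking depth:
  Position 0 '(': depth becomes 1
  Position 1 ')': depth becomes 0
  Position 2 '(': depth becomes 1
  Position 3 ')': depth becomes 0
  Position 4 '(': depth becomes 1
  Position 5 '(': depth becomes 2
  Position 6 ')': depth becomes 1
  Position 7 '(': depth becomes 2
  Position 8 '(': depth becomes 3
  Position 9 ')': depth becomes 2
  Position 10 '(': depth becomes 3
  Position 11 ')': depth becomes 2
  Position 12 '(': depth becomes 3
  Position 13 '(': depth becomes 4
  Position 14 '(': depth becomes 5
  Position 15 ')': depth becomes 4
  Position 16 '(': depth becomes 5
  Position 17 ')': depth becomes 4
  Position 18 ')': depth becomes 3
  Position 19 ')': depth becomes 2
  Position 20 ')': depth becomes 1
  Position 21 ')': depth becomes 0
Maximum depth reached: 5

5


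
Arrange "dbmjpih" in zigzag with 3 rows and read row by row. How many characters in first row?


Zigzag "dbmjpih" into 3 rows:
Placing characters:
  'd' => row 0
  'b' => row 1
  'm' => row 2
  'j' => row 1
  'p' => row 0
  'i' => row 1
  'h' => row 2
Rows:
  Row 0: "dp"
  Row 1: "bji"
  Row 2: "mh"
First row length: 2

2


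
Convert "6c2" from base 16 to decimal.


Input: "6c2" in base 16
Positional expansion:
  Digit '6' (value 6) x 16^2 = 1536
  Digit 'c' (value 12) x 16^1 = 192
  Digit '2' (value 2) x 16^0 = 2
Sum = 1730

1730


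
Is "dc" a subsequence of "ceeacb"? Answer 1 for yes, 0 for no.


Check if "dc" is a subsequence of "ceeacb"
Greedy scan:
  Position 0 ('c'): no match needed
  Position 1 ('e'): no match needed
  Position 2 ('e'): no match needed
  Position 3 ('a'): no match needed
  Position 4 ('c'): no match needed
  Position 5 ('b'): no match needed
Only matched 0/2 characters => not a subsequence

0


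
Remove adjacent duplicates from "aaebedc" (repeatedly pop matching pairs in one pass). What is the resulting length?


Input: aaebedc
Stack-based adjacent duplicate removal:
  Read 'a': push. Stack: a
  Read 'a': matches stack top 'a' => pop. Stack: (empty)
  Read 'e': push. Stack: e
  Read 'b': push. Stack: eb
  Read 'e': push. Stack: ebe
  Read 'd': push. Stack: ebed
  Read 'c': push. Stack: ebedc
Final stack: "ebedc" (length 5)

5


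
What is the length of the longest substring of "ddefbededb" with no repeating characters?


Input: "ddefbededb"
Sliding window (track last position of each char):
  Position 0 ('d'): window [0,0] length 1 -- new best
  Position 1 ('d'): repeat (last at 0), move window start to 1
  Position 1 ('d'): window [1,1] length 1
  Position 2 ('e'): window [1,2] length 2 -- new best
  Position 3 ('f'): window [1,3] length 3 -- new best
  Position 4 ('b'): window [1,4] length 4 -- new best
  Position 5 ('e'): repeat (last at 2), move window start to 3
  Position 5 ('e'): window [3,5] length 3
  Position 6 ('d'): window [3,6] length 4
  Position 7 ('e'): repeat (last at 5), move window start to 6
  Position 7 ('e'): window [6,7] length 2
  Position 8 ('d'): repeat (last at 6), move window start to 7
  Position 8 ('d'): window [7,8] length 2
  Position 9 ('b'): window [7,9] length 3
Longest substring with no repeats: "defb" with length 4

4


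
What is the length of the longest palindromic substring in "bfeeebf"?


Input: "bfeeebf"
Checking substrings for palindromes:
  [2:5] "eee" (len 3) => palindrome
  [2:4] "ee" (len 2) => palindrome
  [3:5] "ee" (len 2) => palindrome
Longest palindromic substring: "eee" with length 3

3


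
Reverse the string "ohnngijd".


Input: ohnngijd
Reading characters right to left:
  Position 7: 'd'
  Position 6: 'j'
  Position 5: 'i'
  Position 4: 'g'
  Position 3: 'n'
  Position 2: 'n'
  Position 1: 'h'
  Position 0: 'o'
Reversed: djignnho

djignnho


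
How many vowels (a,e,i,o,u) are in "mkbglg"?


Input: mkbglg
Checking each character:
  'm' at position 0: consonant
  'k' at position 1: consonant
  'b' at position 2: consonant
  'g' at position 3: consonant
  'l' at position 4: consonant
  'g' at position 5: consonant
Total vowels: 0

0


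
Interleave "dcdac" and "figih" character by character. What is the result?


Interleaving "dcdac" and "figih":
  Position 0: 'd' from first, 'f' from second => "df"
  Position 1: 'c' from first, 'i' from second => "ci"
  Position 2: 'd' from first, 'g' from second => "dg"
  Position 3: 'a' from first, 'i' from second => "ai"
  Position 4: 'c' from first, 'h' from second => "ch"
Result: dfcidgaich

dfcidgaich


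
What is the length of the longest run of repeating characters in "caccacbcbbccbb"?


Input: "caccacbcbbccbb"
Scanning for longest run:
  Position 1 ('a'): new char, reset run to 1
  Position 2 ('c'): new char, reset run to 1
  Position 3 ('c'): continues run of 'c', length=2
  Position 4 ('a'): new char, reset run to 1
  Position 5 ('c'): new char, reset run to 1
  Position 6 ('b'): new char, reset run to 1
  Position 7 ('c'): new char, reset run to 1
  Position 8 ('b'): new char, reset run to 1
  Position 9 ('b'): continues run of 'b', length=2
  Position 10 ('c'): new char, reset run to 1
  Position 11 ('c'): continues run of 'c', length=2
  Position 12 ('b'): new char, reset run to 1
  Position 13 ('b'): continues run of 'b', length=2
Longest run: 'c' with length 2

2


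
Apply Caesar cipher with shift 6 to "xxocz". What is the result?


Caesar cipher: shift "xxocz" by 6
  'x' (pos 23) + 6 = pos 3 = 'd'
  'x' (pos 23) + 6 = pos 3 = 'd'
  'o' (pos 14) + 6 = pos 20 = 'u'
  'c' (pos 2) + 6 = pos 8 = 'i'
  'z' (pos 25) + 6 = pos 5 = 'f'
Result: dduif

dduif


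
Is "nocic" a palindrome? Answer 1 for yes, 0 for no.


Input: nocic
Reversed: cicon
  Compare pos 0 ('n') with pos 4 ('c'): MISMATCH
  Compare pos 1 ('o') with pos 3 ('i'): MISMATCH
Result: not a palindrome

0


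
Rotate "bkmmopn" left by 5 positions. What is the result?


Input: "bkmmopn", rotate left by 5
First 5 characters: "bkmmo"
Remaining characters: "pn"
Concatenate remaining + first: "pn" + "bkmmo" = "pnbkmmo"

pnbkmmo


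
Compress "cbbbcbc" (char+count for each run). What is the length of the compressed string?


Input: cbbbcbc
Runs:
  'c' x 1 => "c1"
  'b' x 3 => "b3"
  'c' x 1 => "c1"
  'b' x 1 => "b1"
  'c' x 1 => "c1"
Compressed: "c1b3c1b1c1"
Compressed length: 10

10


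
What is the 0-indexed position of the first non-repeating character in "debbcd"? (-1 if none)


Input: debbcd
Character frequencies:
  'b': 2
  'c': 1
  'd': 2
  'e': 1
Scanning left to right for freq == 1:
  Position 0 ('d'): freq=2, skip
  Position 1 ('e'): unique! => answer = 1

1


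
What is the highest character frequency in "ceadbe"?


Input: ceadbe
Character counts:
  'a': 1
  'b': 1
  'c': 1
  'd': 1
  'e': 2
Maximum frequency: 2

2


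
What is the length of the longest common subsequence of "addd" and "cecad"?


LCS of "addd" and "cecad"
DP table:
           c    e    c    a    d
      0    0    0    0    0    0
  a   0    0    0    0    1    1
  d   0    0    0    0    1    2
  d   0    0    0    0    1    2
  d   0    0    0    0    1    2
LCS length = dp[4][5] = 2

2


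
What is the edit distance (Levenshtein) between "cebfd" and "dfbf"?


Computing edit distance: "cebfd" -> "dfbf"
DP table:
           d    f    b    f
      0    1    2    3    4
  c   1    1    2    3    4
  e   2    2    2    3    4
  b   3    3    3    2    3
  f   4    4    3    3    2
  d   5    4    4    4    3
Edit distance = dp[5][4] = 3

3


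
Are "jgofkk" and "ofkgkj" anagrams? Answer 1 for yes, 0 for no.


Strings: "jgofkk", "ofkgkj"
Sorted first:  fgjkko
Sorted second: fgjkko
Sorted forms match => anagrams

1


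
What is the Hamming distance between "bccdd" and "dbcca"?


Comparing "bccdd" and "dbcca" position by position:
  Position 0: 'b' vs 'd' => differ
  Position 1: 'c' vs 'b' => differ
  Position 2: 'c' vs 'c' => same
  Position 3: 'd' vs 'c' => differ
  Position 4: 'd' vs 'a' => differ
Total differences (Hamming distance): 4

4


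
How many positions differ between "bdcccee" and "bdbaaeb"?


Comparing "bdcccee" and "bdbaaeb" position by position:
  Position 0: 'b' vs 'b' => same
  Position 1: 'd' vs 'd' => same
  Position 2: 'c' vs 'b' => DIFFER
  Position 3: 'c' vs 'a' => DIFFER
  Position 4: 'c' vs 'a' => DIFFER
  Position 5: 'e' vs 'e' => same
  Position 6: 'e' vs 'b' => DIFFER
Positions that differ: 4

4


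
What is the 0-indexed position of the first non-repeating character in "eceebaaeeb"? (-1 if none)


Input: eceebaaeeb
Character frequencies:
  'a': 2
  'b': 2
  'c': 1
  'e': 5
Scanning left to right for freq == 1:
  Position 0 ('e'): freq=5, skip
  Position 1 ('c'): unique! => answer = 1

1


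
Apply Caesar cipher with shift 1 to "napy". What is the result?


Caesar cipher: shift "napy" by 1
  'n' (pos 13) + 1 = pos 14 = 'o'
  'a' (pos 0) + 1 = pos 1 = 'b'
  'p' (pos 15) + 1 = pos 16 = 'q'
  'y' (pos 24) + 1 = pos 25 = 'z'
Result: obqz

obqz


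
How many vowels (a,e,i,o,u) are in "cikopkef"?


Input: cikopkef
Checking each character:
  'c' at position 0: consonant
  'i' at position 1: vowel (running total: 1)
  'k' at position 2: consonant
  'o' at position 3: vowel (running total: 2)
  'p' at position 4: consonant
  'k' at position 5: consonant
  'e' at position 6: vowel (running total: 3)
  'f' at position 7: consonant
Total vowels: 3

3


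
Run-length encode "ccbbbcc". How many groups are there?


Input: ccbbbcc
Scanning for consecutive runs:
  Group 1: 'c' x 2 (positions 0-1)
  Group 2: 'b' x 3 (positions 2-4)
  Group 3: 'c' x 2 (positions 5-6)
Total groups: 3

3


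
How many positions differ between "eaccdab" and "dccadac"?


Comparing "eaccdab" and "dccadac" position by position:
  Position 0: 'e' vs 'd' => DIFFER
  Position 1: 'a' vs 'c' => DIFFER
  Position 2: 'c' vs 'c' => same
  Position 3: 'c' vs 'a' => DIFFER
  Position 4: 'd' vs 'd' => same
  Position 5: 'a' vs 'a' => same
  Position 6: 'b' vs 'c' => DIFFER
Positions that differ: 4

4


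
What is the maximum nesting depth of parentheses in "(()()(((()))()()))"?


Input: "(()()(((()))()()))"
Tracking depth:
  Position 0 '(': depth becomes 1
  Position 1 '(': depth becomes 2
  Position 2 ')': depth becomes 1
  Position 3 '(': depth becomes 2
  Position 4 ')': depth becomes 1
  Position 5 '(': depth becomes 2
  Position 6 '(': depth becomes 3
  Position 7 '(': depth becomes 4
  Position 8 '(': depth becomes 5
  Position 9 ')': depth becomes 4
  Position 10 ')': depth becomes 3
  Position 11 ')': depth becomes 2
  Position 12 '(': depth becomes 3
  Position 13 ')': depth becomes 2
  Position 14 '(': depth becomes 3
  Position 15 ')': depth becomes 2
  Position 16 ')': depth becomes 1
  Position 17 ')': depth becomes 0
Maximum depth reached: 5

5


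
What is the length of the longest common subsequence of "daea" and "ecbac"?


LCS of "daea" and "ecbac"
DP table:
           e    c    b    a    c
      0    0    0    0    0    0
  d   0    0    0    0    0    0
  a   0    0    0    0    1    1
  e   0    1    1    1    1    1
  a   0    1    1    1    2    2
LCS length = dp[4][5] = 2

2


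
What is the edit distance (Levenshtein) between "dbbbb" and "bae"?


Computing edit distance: "dbbbb" -> "bae"
DP table:
           b    a    e
      0    1    2    3
  d   1    1    2    3
  b   2    1    2    3
  b   3    2    2    3
  b   4    3    3    3
  b   5    4    4    4
Edit distance = dp[5][3] = 4

4


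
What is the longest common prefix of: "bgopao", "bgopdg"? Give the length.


Words: bgopao, bgopdg
  Position 0: all 'b' => match
  Position 1: all 'g' => match
  Position 2: all 'o' => match
  Position 3: all 'p' => match
  Position 4: ('a', 'd') => mismatch, stop
LCP = "bgop" (length 4)

4


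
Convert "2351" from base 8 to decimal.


Input: "2351" in base 8
Positional expansion:
  Digit '2' (value 2) x 8^3 = 1024
  Digit '3' (value 3) x 8^2 = 192
  Digit '5' (value 5) x 8^1 = 40
  Digit '1' (value 1) x 8^0 = 1
Sum = 1257

1257


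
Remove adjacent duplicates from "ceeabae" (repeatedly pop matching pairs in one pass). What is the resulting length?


Input: ceeabae
Stack-based adjacent duplicate removal:
  Read 'c': push. Stack: c
  Read 'e': push. Stack: ce
  Read 'e': matches stack top 'e' => pop. Stack: c
  Read 'a': push. Stack: ca
  Read 'b': push. Stack: cab
  Read 'a': push. Stack: caba
  Read 'e': push. Stack: cabae
Final stack: "cabae" (length 5)

5


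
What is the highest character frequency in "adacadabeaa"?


Input: adacadabeaa
Character counts:
  'a': 6
  'b': 1
  'c': 1
  'd': 2
  'e': 1
Maximum frequency: 6

6


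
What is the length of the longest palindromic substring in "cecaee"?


Input: "cecaee"
Checking substrings for palindromes:
  [0:3] "cec" (len 3) => palindrome
  [4:6] "ee" (len 2) => palindrome
Longest palindromic substring: "cec" with length 3

3


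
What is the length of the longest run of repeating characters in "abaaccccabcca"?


Input: "abaaccccabcca"
Scanning for longest run:
  Position 1 ('b'): new char, reset run to 1
  Position 2 ('a'): new char, reset run to 1
  Position 3 ('a'): continues run of 'a', length=2
  Position 4 ('c'): new char, reset run to 1
  Position 5 ('c'): continues run of 'c', length=2
  Position 6 ('c'): continues run of 'c', length=3
  Position 7 ('c'): continues run of 'c', length=4
  Position 8 ('a'): new char, reset run to 1
  Position 9 ('b'): new char, reset run to 1
  Position 10 ('c'): new char, reset run to 1
  Position 11 ('c'): continues run of 'c', length=2
  Position 12 ('a'): new char, reset run to 1
Longest run: 'c' with length 4

4


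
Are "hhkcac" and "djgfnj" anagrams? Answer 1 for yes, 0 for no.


Strings: "hhkcac", "djgfnj"
Sorted first:  acchhk
Sorted second: dfgjjn
Differ at position 0: 'a' vs 'd' => not anagrams

0


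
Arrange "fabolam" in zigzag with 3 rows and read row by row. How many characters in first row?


Zigzag "fabolam" into 3 rows:
Placing characters:
  'f' => row 0
  'a' => row 1
  'b' => row 2
  'o' => row 1
  'l' => row 0
  'a' => row 1
  'm' => row 2
Rows:
  Row 0: "fl"
  Row 1: "aoa"
  Row 2: "bm"
First row length: 2

2


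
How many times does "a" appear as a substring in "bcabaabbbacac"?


Searching for "a" in "bcabaabbbacac"
Scanning each position:
  Position 0: "b" => no
  Position 1: "c" => no
  Position 2: "a" => MATCH
  Position 3: "b" => no
  Position 4: "a" => MATCH
  Position 5: "a" => MATCH
  Position 6: "b" => no
  Position 7: "b" => no
  Position 8: "b" => no
  Position 9: "a" => MATCH
  Position 10: "c" => no
  Position 11: "a" => MATCH
  Position 12: "c" => no
Total occurrences: 5

5


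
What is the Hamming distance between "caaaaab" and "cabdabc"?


Comparing "caaaaab" and "cabdabc" position by position:
  Position 0: 'c' vs 'c' => same
  Position 1: 'a' vs 'a' => same
  Position 2: 'a' vs 'b' => differ
  Position 3: 'a' vs 'd' => differ
  Position 4: 'a' vs 'a' => same
  Position 5: 'a' vs 'b' => differ
  Position 6: 'b' vs 'c' => differ
Total differences (Hamming distance): 4

4


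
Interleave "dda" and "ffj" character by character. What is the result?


Interleaving "dda" and "ffj":
  Position 0: 'd' from first, 'f' from second => "df"
  Position 1: 'd' from first, 'f' from second => "df"
  Position 2: 'a' from first, 'j' from second => "aj"
Result: dfdfaj

dfdfaj


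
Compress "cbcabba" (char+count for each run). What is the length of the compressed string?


Input: cbcabba
Runs:
  'c' x 1 => "c1"
  'b' x 1 => "b1"
  'c' x 1 => "c1"
  'a' x 1 => "a1"
  'b' x 2 => "b2"
  'a' x 1 => "a1"
Compressed: "c1b1c1a1b2a1"
Compressed length: 12

12


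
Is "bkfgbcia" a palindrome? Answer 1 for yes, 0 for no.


Input: bkfgbcia
Reversed: aicbgfkb
  Compare pos 0 ('b') with pos 7 ('a'): MISMATCH
  Compare pos 1 ('k') with pos 6 ('i'): MISMATCH
  Compare pos 2 ('f') with pos 5 ('c'): MISMATCH
  Compare pos 3 ('g') with pos 4 ('b'): MISMATCH
Result: not a palindrome

0


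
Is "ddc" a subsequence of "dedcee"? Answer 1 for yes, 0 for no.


Check if "ddc" is a subsequence of "dedcee"
Greedy scan:
  Position 0 ('d'): matches sub[0] = 'd'
  Position 1 ('e'): no match needed
  Position 2 ('d'): matches sub[1] = 'd'
  Position 3 ('c'): matches sub[2] = 'c'
  Position 4 ('e'): no match needed
  Position 5 ('e'): no match needed
All 3 characters matched => is a subsequence

1


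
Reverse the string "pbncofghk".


Input: pbncofghk
Reading characters right to left:
  Position 8: 'k'
  Position 7: 'h'
  Position 6: 'g'
  Position 5: 'f'
  Position 4: 'o'
  Position 3: 'c'
  Position 2: 'n'
  Position 1: 'b'
  Position 0: 'p'
Reversed: khgfocnbp

khgfocnbp


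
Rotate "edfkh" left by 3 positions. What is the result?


Input: "edfkh", rotate left by 3
First 3 characters: "edf"
Remaining characters: "kh"
Concatenate remaining + first: "kh" + "edf" = "khedf"

khedf


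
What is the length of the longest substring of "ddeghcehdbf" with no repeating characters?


Input: "ddeghcehdbf"
Sliding window (track last position of each char):
  Position 0 ('d'): window [0,0] length 1 -- new best
  Position 1 ('d'): repeat (last at 0), move window start to 1
  Position 1 ('d'): window [1,1] length 1
  Position 2 ('e'): window [1,2] length 2 -- new best
  Position 3 ('g'): window [1,3] length 3 -- new best
  Position 4 ('h'): window [1,4] length 4 -- new best
  Position 5 ('c'): window [1,5] length 5 -- new best
  Position 6 ('e'): repeat (last at 2), move window start to 3
  Position 6 ('e'): window [3,6] length 4
  Position 7 ('h'): repeat (last at 4), move window start to 5
  Position 7 ('h'): window [5,7] length 3
  Position 8 ('d'): window [5,8] length 4
  Position 9 ('b'): window [5,9] length 5
  Position 10 ('f'): window [5,10] length 6 -- new best
Longest substring with no repeats: "cehdbf" with length 6

6


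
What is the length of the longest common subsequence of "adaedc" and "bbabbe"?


LCS of "adaedc" and "bbabbe"
DP table:
           b    b    a    b    b    e
      0    0    0    0    0    0    0
  a   0    0    0    1    1    1    1
  d   0    0    0    1    1    1    1
  a   0    0    0    1    1    1    1
  e   0    0    0    1    1    1    2
  d   0    0    0    1    1    1    2
  c   0    0    0    1    1    1    2
LCS length = dp[6][6] = 2

2


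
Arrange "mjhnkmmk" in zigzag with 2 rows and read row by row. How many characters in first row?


Zigzag "mjhnkmmk" into 2 rows:
Placing characters:
  'm' => row 0
  'j' => row 1
  'h' => row 0
  'n' => row 1
  'k' => row 0
  'm' => row 1
  'm' => row 0
  'k' => row 1
Rows:
  Row 0: "mhkm"
  Row 1: "jnmk"
First row length: 4

4


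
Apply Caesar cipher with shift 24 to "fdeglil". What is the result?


Caesar cipher: shift "fdeglil" by 24
  'f' (pos 5) + 24 = pos 3 = 'd'
  'd' (pos 3) + 24 = pos 1 = 'b'
  'e' (pos 4) + 24 = pos 2 = 'c'
  'g' (pos 6) + 24 = pos 4 = 'e'
  'l' (pos 11) + 24 = pos 9 = 'j'
  'i' (pos 8) + 24 = pos 6 = 'g'
  'l' (pos 11) + 24 = pos 9 = 'j'
Result: dbcejgj

dbcejgj


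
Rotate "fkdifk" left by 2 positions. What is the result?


Input: "fkdifk", rotate left by 2
First 2 characters: "fk"
Remaining characters: "difk"
Concatenate remaining + first: "difk" + "fk" = "difkfk"

difkfk


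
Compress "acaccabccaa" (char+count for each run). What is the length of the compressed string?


Input: acaccabccaa
Runs:
  'a' x 1 => "a1"
  'c' x 1 => "c1"
  'a' x 1 => "a1"
  'c' x 2 => "c2"
  'a' x 1 => "a1"
  'b' x 1 => "b1"
  'c' x 2 => "c2"
  'a' x 2 => "a2"
Compressed: "a1c1a1c2a1b1c2a2"
Compressed length: 16

16


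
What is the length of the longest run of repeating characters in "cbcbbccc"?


Input: "cbcbbccc"
Scanning for longest run:
  Position 1 ('b'): new char, reset run to 1
  Position 2 ('c'): new char, reset run to 1
  Position 3 ('b'): new char, reset run to 1
  Position 4 ('b'): continues run of 'b', length=2
  Position 5 ('c'): new char, reset run to 1
  Position 6 ('c'): continues run of 'c', length=2
  Position 7 ('c'): continues run of 'c', length=3
Longest run: 'c' with length 3

3


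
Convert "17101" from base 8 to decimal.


Input: "17101" in base 8
Positional expansion:
  Digit '1' (value 1) x 8^4 = 4096
  Digit '7' (value 7) x 8^3 = 3584
  Digit '1' (value 1) x 8^2 = 64
  Digit '0' (value 0) x 8^1 = 0
  Digit '1' (value 1) x 8^0 = 1
Sum = 7745

7745


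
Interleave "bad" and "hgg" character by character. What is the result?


Interleaving "bad" and "hgg":
  Position 0: 'b' from first, 'h' from second => "bh"
  Position 1: 'a' from first, 'g' from second => "ag"
  Position 2: 'd' from first, 'g' from second => "dg"
Result: bhagdg

bhagdg


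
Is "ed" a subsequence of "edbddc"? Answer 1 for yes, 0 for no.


Check if "ed" is a subsequence of "edbddc"
Greedy scan:
  Position 0 ('e'): matches sub[0] = 'e'
  Position 1 ('d'): matches sub[1] = 'd'
  Position 2 ('b'): no match needed
  Position 3 ('d'): no match needed
  Position 4 ('d'): no match needed
  Position 5 ('c'): no match needed
All 2 characters matched => is a subsequence

1


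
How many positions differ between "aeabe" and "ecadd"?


Comparing "aeabe" and "ecadd" position by position:
  Position 0: 'a' vs 'e' => DIFFER
  Position 1: 'e' vs 'c' => DIFFER
  Position 2: 'a' vs 'a' => same
  Position 3: 'b' vs 'd' => DIFFER
  Position 4: 'e' vs 'd' => DIFFER
Positions that differ: 4

4


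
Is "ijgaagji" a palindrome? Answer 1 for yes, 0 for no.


Input: ijgaagji
Reversed: ijgaagji
  Compare pos 0 ('i') with pos 7 ('i'): match
  Compare pos 1 ('j') with pos 6 ('j'): match
  Compare pos 2 ('g') with pos 5 ('g'): match
  Compare pos 3 ('a') with pos 4 ('a'): match
Result: palindrome

1


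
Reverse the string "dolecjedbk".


Input: dolecjedbk
Reading characters right to left:
  Position 9: 'k'
  Position 8: 'b'
  Position 7: 'd'
  Position 6: 'e'
  Position 5: 'j'
  Position 4: 'c'
  Position 3: 'e'
  Position 2: 'l'
  Position 1: 'o'
  Position 0: 'd'
Reversed: kbdejcelod

kbdejcelod


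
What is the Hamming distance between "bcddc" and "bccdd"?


Comparing "bcddc" and "bccdd" position by position:
  Position 0: 'b' vs 'b' => same
  Position 1: 'c' vs 'c' => same
  Position 2: 'd' vs 'c' => differ
  Position 3: 'd' vs 'd' => same
  Position 4: 'c' vs 'd' => differ
Total differences (Hamming distance): 2

2


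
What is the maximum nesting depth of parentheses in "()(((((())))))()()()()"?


Input: "()(((((())))))()()()()"
Tracking depth:
  Position 0 '(': depth becomes 1
  Position 1 ')': depth becomes 0
  Position 2 '(': depth becomes 1
  Position 3 '(': depth becomes 2
  Position 4 '(': depth becomes 3
  Position 5 '(': depth becomes 4
  Position 6 '(': depth becomes 5
  Position 7 '(': depth becomes 6
  Position 8 ')': depth becomes 5
  Position 9 ')': depth becomes 4
  Position 10 ')': depth becomes 3
  Position 11 ')': depth becomes 2
  Position 12 ')': depth becomes 1
  Position 13 ')': depth becomes 0
  Position 14 '(': depth becomes 1
  Position 15 ')': depth becomes 0
  Position 16 '(': depth becomes 1
  Position 17 ')': depth becomes 0
  Position 18 '(': depth becomes 1
  Position 19 ')': depth becomes 0
  Position 20 '(': depth becomes 1
  Position 21 ')': depth becomes 0
Maximum depth reached: 6

6


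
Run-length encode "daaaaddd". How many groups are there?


Input: daaaaddd
Scanning for consecutive runs:
  Group 1: 'd' x 1 (positions 0-0)
  Group 2: 'a' x 4 (positions 1-4)
  Group 3: 'd' x 3 (positions 5-7)
Total groups: 3

3


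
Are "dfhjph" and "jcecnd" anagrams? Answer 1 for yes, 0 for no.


Strings: "dfhjph", "jcecnd"
Sorted first:  dfhhjp
Sorted second: ccdejn
Differ at position 0: 'd' vs 'c' => not anagrams

0


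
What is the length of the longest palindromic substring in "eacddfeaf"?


Input: "eacddfeaf"
Checking substrings for palindromes:
  [3:5] "dd" (len 2) => palindrome
Longest palindromic substring: "dd" with length 2

2


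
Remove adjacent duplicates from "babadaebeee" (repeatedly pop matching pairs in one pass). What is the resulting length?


Input: babadaebeee
Stack-based adjacent duplicate removal:
  Read 'b': push. Stack: b
  Read 'a': push. Stack: ba
  Read 'b': push. Stack: bab
  Read 'a': push. Stack: baba
  Read 'd': push. Stack: babad
  Read 'a': push. Stack: babada
  Read 'e': push. Stack: babadae
  Read 'b': push. Stack: babadaeb
  Read 'e': push. Stack: babadaebe
  Read 'e': matches stack top 'e' => pop. Stack: babadaeb
  Read 'e': push. Stack: babadaebe
Final stack: "babadaebe" (length 9)

9


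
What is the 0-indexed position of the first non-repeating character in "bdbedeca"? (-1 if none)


Input: bdbedeca
Character frequencies:
  'a': 1
  'b': 2
  'c': 1
  'd': 2
  'e': 2
Scanning left to right for freq == 1:
  Position 0 ('b'): freq=2, skip
  Position 1 ('d'): freq=2, skip
  Position 2 ('b'): freq=2, skip
  Position 3 ('e'): freq=2, skip
  Position 4 ('d'): freq=2, skip
  Position 5 ('e'): freq=2, skip
  Position 6 ('c'): unique! => answer = 6

6


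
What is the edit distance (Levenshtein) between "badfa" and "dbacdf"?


Computing edit distance: "badfa" -> "dbacdf"
DP table:
           d    b    a    c    d    f
      0    1    2    3    4    5    6
  b   1    1    1    2    3    4    5
  a   2    2    2    1    2    3    4
  d   3    2    3    2    2    2    3
  f   4    3    3    3    3    3    2
  a   5    4    4    3    4    4    3
Edit distance = dp[5][6] = 3

3


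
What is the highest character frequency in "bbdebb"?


Input: bbdebb
Character counts:
  'b': 4
  'd': 1
  'e': 1
Maximum frequency: 4

4


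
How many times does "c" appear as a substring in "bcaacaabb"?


Searching for "c" in "bcaacaabb"
Scanning each position:
  Position 0: "b" => no
  Position 1: "c" => MATCH
  Position 2: "a" => no
  Position 3: "a" => no
  Position 4: "c" => MATCH
  Position 5: "a" => no
  Position 6: "a" => no
  Position 7: "b" => no
  Position 8: "b" => no
Total occurrences: 2

2


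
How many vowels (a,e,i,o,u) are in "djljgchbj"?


Input: djljgchbj
Checking each character:
  'd' at position 0: consonant
  'j' at position 1: consonant
  'l' at position 2: consonant
  'j' at position 3: consonant
  'g' at position 4: consonant
  'c' at position 5: consonant
  'h' at position 6: consonant
  'b' at position 7: consonant
  'j' at position 8: consonant
Total vowels: 0

0


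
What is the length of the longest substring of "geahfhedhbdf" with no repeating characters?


Input: "geahfhedhbdf"
Sliding window (track last position of each char):
  Position 0 ('g'): window [0,0] length 1 -- new best
  Position 1 ('e'): window [0,1] length 2 -- new best
  Position 2 ('a'): window [0,2] length 3 -- new best
  Position 3 ('h'): window [0,3] length 4 -- new best
  Position 4 ('f'): window [0,4] length 5 -- new best
  Position 5 ('h'): repeat (last at 3), move window start to 4
  Position 5 ('h'): window [4,5] length 2
  Position 6 ('e'): window [4,6] length 3
  Position 7 ('d'): window [4,7] length 4
  Position 8 ('h'): repeat (last at 5), move window start to 6
  Position 8 ('h'): window [6,8] length 3
  Position 9 ('b'): window [6,9] length 4
  Position 10 ('d'): repeat (last at 7), move window start to 8
  Position 10 ('d'): window [8,10] length 3
  Position 11 ('f'): window [8,11] length 4
Longest substring with no repeats: "geahf" with length 5

5


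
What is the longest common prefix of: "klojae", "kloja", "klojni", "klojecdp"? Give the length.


Words: klojae, kloja, klojni, klojecdp
  Position 0: all 'k' => match
  Position 1: all 'l' => match
  Position 2: all 'o' => match
  Position 3: all 'j' => match
  Position 4: ('a', 'a', 'n', 'e') => mismatch, stop
LCP = "kloj" (length 4)

4


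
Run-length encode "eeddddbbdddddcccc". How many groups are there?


Input: eeddddbbdddddcccc
Scanning for consecutive runs:
  Group 1: 'e' x 2 (positions 0-1)
  Group 2: 'd' x 4 (positions 2-5)
  Group 3: 'b' x 2 (positions 6-7)
  Group 4: 'd' x 5 (positions 8-12)
  Group 5: 'c' x 4 (positions 13-16)
Total groups: 5

5


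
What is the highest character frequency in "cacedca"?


Input: cacedca
Character counts:
  'a': 2
  'c': 3
  'd': 1
  'e': 1
Maximum frequency: 3

3


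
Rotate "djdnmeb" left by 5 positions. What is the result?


Input: "djdnmeb", rotate left by 5
First 5 characters: "djdnm"
Remaining characters: "eb"
Concatenate remaining + first: "eb" + "djdnm" = "ebdjdnm"

ebdjdnm


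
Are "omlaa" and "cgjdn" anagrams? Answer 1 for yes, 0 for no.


Strings: "omlaa", "cgjdn"
Sorted first:  aalmo
Sorted second: cdgjn
Differ at position 0: 'a' vs 'c' => not anagrams

0


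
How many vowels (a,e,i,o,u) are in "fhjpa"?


Input: fhjpa
Checking each character:
  'f' at position 0: consonant
  'h' at position 1: consonant
  'j' at position 2: consonant
  'p' at position 3: consonant
  'a' at position 4: vowel (running total: 1)
Total vowels: 1

1


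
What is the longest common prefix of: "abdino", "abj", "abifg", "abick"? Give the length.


Words: abdino, abj, abifg, abick
  Position 0: all 'a' => match
  Position 1: all 'b' => match
  Position 2: ('d', 'j', 'i', 'i') => mismatch, stop
LCP = "ab" (length 2)

2


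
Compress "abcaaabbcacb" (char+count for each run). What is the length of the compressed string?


Input: abcaaabbcacb
Runs:
  'a' x 1 => "a1"
  'b' x 1 => "b1"
  'c' x 1 => "c1"
  'a' x 3 => "a3"
  'b' x 2 => "b2"
  'c' x 1 => "c1"
  'a' x 1 => "a1"
  'c' x 1 => "c1"
  'b' x 1 => "b1"
Compressed: "a1b1c1a3b2c1a1c1b1"
Compressed length: 18

18


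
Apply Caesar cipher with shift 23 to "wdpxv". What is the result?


Caesar cipher: shift "wdpxv" by 23
  'w' (pos 22) + 23 = pos 19 = 't'
  'd' (pos 3) + 23 = pos 0 = 'a'
  'p' (pos 15) + 23 = pos 12 = 'm'
  'x' (pos 23) + 23 = pos 20 = 'u'
  'v' (pos 21) + 23 = pos 18 = 's'
Result: tamus

tamus


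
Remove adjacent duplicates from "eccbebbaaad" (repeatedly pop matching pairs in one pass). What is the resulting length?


Input: eccbebbaaad
Stack-based adjacent duplicate removal:
  Read 'e': push. Stack: e
  Read 'c': push. Stack: ec
  Read 'c': matches stack top 'c' => pop. Stack: e
  Read 'b': push. Stack: eb
  Read 'e': push. Stack: ebe
  Read 'b': push. Stack: ebeb
  Read 'b': matches stack top 'b' => pop. Stack: ebe
  Read 'a': push. Stack: ebea
  Read 'a': matches stack top 'a' => pop. Stack: ebe
  Read 'a': push. Stack: ebea
  Read 'd': push. Stack: ebead
Final stack: "ebead" (length 5)

5


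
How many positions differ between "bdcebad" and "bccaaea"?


Comparing "bdcebad" and "bccaaea" position by position:
  Position 0: 'b' vs 'b' => same
  Position 1: 'd' vs 'c' => DIFFER
  Position 2: 'c' vs 'c' => same
  Position 3: 'e' vs 'a' => DIFFER
  Position 4: 'b' vs 'a' => DIFFER
  Position 5: 'a' vs 'e' => DIFFER
  Position 6: 'd' vs 'a' => DIFFER
Positions that differ: 5

5


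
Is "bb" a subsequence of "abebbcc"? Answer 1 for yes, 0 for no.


Check if "bb" is a subsequence of "abebbcc"
Greedy scan:
  Position 0 ('a'): no match needed
  Position 1 ('b'): matches sub[0] = 'b'
  Position 2 ('e'): no match needed
  Position 3 ('b'): matches sub[1] = 'b'
  Position 4 ('b'): no match needed
  Position 5 ('c'): no match needed
  Position 6 ('c'): no match needed
All 2 characters matched => is a subsequence

1


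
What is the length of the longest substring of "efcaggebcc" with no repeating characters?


Input: "efcaggebcc"
Sliding window (track last position of each char):
  Position 0 ('e'): window [0,0] length 1 -- new best
  Position 1 ('f'): window [0,1] length 2 -- new best
  Position 2 ('c'): window [0,2] length 3 -- new best
  Position 3 ('a'): window [0,3] length 4 -- new best
  Position 4 ('g'): window [0,4] length 5 -- new best
  Position 5 ('g'): repeat (last at 4), move window start to 5
  Position 5 ('g'): window [5,5] length 1
  Position 6 ('e'): window [5,6] length 2
  Position 7 ('b'): window [5,7] length 3
  Position 8 ('c'): window [5,8] length 4
  Position 9 ('c'): repeat (last at 8), move window start to 9
  Position 9 ('c'): window [9,9] length 1
Longest substring with no repeats: "efcag" with length 5

5


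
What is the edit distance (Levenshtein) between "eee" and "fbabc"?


Computing edit distance: "eee" -> "fbabc"
DP table:
           f    b    a    b    c
      0    1    2    3    4    5
  e   1    1    2    3    4    5
  e   2    2    2    3    4    5
  e   3    3    3    3    4    5
Edit distance = dp[3][5] = 5

5


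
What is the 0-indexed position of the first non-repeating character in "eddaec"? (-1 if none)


Input: eddaec
Character frequencies:
  'a': 1
  'c': 1
  'd': 2
  'e': 2
Scanning left to right for freq == 1:
  Position 0 ('e'): freq=2, skip
  Position 1 ('d'): freq=2, skip
  Position 2 ('d'): freq=2, skip
  Position 3 ('a'): unique! => answer = 3

3


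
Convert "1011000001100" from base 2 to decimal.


Input: "1011000001100" in base 2
Positional expansion:
  Digit '1' (value 1) x 2^12 = 4096
  Digit '0' (value 0) x 2^11 = 0
  Digit '1' (value 1) x 2^10 = 1024
  Digit '1' (value 1) x 2^9 = 512
  Digit '0' (value 0) x 2^8 = 0
  Digit '0' (value 0) x 2^7 = 0
  Digit '0' (value 0) x 2^6 = 0
  Digit '0' (value 0) x 2^5 = 0
  Digit '0' (value 0) x 2^4 = 0
  Digit '1' (value 1) x 2^3 = 8
  Digit '1' (value 1) x 2^2 = 4
  Digit '0' (value 0) x 2^1 = 0
  Digit '0' (value 0) x 2^0 = 0
Sum = 5644

5644


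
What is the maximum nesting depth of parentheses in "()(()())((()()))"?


Input: "()(()())((()()))"
Tracking depth:
  Position 0 '(': depth becomes 1
  Position 1 ')': depth becomes 0
  Position 2 '(': depth becomes 1
  Position 3 '(': depth becomes 2
  Position 4 ')': depth becomes 1
  Position 5 '(': depth becomes 2
  Position 6 ')': depth becomes 1
  Position 7 ')': depth becomes 0
  Position 8 '(': depth becomes 1
  Position 9 '(': depth becomes 2
  Position 10 '(': depth becomes 3
  Position 11 ')': depth becomes 2
  Position 12 '(': depth becomes 3
  Position 13 ')': depth becomes 2
  Position 14 ')': depth becomes 1
  Position 15 ')': depth becomes 0
Maximum depth reached: 3

3


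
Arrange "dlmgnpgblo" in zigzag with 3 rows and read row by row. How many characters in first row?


Zigzag "dlmgnpgblo" into 3 rows:
Placing characters:
  'd' => row 0
  'l' => row 1
  'm' => row 2
  'g' => row 1
  'n' => row 0
  'p' => row 1
  'g' => row 2
  'b' => row 1
  'l' => row 0
  'o' => row 1
Rows:
  Row 0: "dnl"
  Row 1: "lgpbo"
  Row 2: "mg"
First row length: 3

3


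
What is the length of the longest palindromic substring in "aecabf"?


Input: "aecabf"
Checking substrings for palindromes:
  No multi-char palindromic substrings found
Longest palindromic substring: "a" with length 1

1


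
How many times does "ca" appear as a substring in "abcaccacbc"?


Searching for "ca" in "abcaccacbc"
Scanning each position:
  Position 0: "ab" => no
  Position 1: "bc" => no
  Position 2: "ca" => MATCH
  Position 3: "ac" => no
  Position 4: "cc" => no
  Position 5: "ca" => MATCH
  Position 6: "ac" => no
  Position 7: "cb" => no
  Position 8: "bc" => no
Total occurrences: 2

2


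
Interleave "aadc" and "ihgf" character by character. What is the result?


Interleaving "aadc" and "ihgf":
  Position 0: 'a' from first, 'i' from second => "ai"
  Position 1: 'a' from first, 'h' from second => "ah"
  Position 2: 'd' from first, 'g' from second => "dg"
  Position 3: 'c' from first, 'f' from second => "cf"
Result: aiahdgcf

aiahdgcf


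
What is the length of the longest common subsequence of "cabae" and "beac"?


LCS of "cabae" and "beac"
DP table:
           b    e    a    c
      0    0    0    0    0
  c   0    0    0    0    1
  a   0    0    0    1    1
  b   0    1    1    1    1
  a   0    1    1    2    2
  e   0    1    2    2    2
LCS length = dp[5][4] = 2

2


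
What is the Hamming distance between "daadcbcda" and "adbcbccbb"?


Comparing "daadcbcda" and "adbcbccbb" position by position:
  Position 0: 'd' vs 'a' => differ
  Position 1: 'a' vs 'd' => differ
  Position 2: 'a' vs 'b' => differ
  Position 3: 'd' vs 'c' => differ
  Position 4: 'c' vs 'b' => differ
  Position 5: 'b' vs 'c' => differ
  Position 6: 'c' vs 'c' => same
  Position 7: 'd' vs 'b' => differ
  Position 8: 'a' vs 'b' => differ
Total differences (Hamming distance): 8

8


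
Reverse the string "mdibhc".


Input: mdibhc
Reading characters right to left:
  Position 5: 'c'
  Position 4: 'h'
  Position 3: 'b'
  Position 2: 'i'
  Position 1: 'd'
  Position 0: 'm'
Reversed: chbidm

chbidm


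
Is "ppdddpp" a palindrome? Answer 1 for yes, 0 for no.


Input: ppdddpp
Reversed: ppdddpp
  Compare pos 0 ('p') with pos 6 ('p'): match
  Compare pos 1 ('p') with pos 5 ('p'): match
  Compare pos 2 ('d') with pos 4 ('d'): match
Result: palindrome

1


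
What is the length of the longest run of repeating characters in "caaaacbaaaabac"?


Input: "caaaacbaaaabac"
Scanning for longest run:
  Position 1 ('a'): new char, reset run to 1
  Position 2 ('a'): continues run of 'a', length=2
  Position 3 ('a'): continues run of 'a', length=3
  Position 4 ('a'): continues run of 'a', length=4
  Position 5 ('c'): new char, reset run to 1
  Position 6 ('b'): new char, reset run to 1
  Position 7 ('a'): new char, reset run to 1
  Position 8 ('a'): continues run of 'a', length=2
  Position 9 ('a'): continues run of 'a', length=3
  Position 10 ('a'): continues run of 'a', length=4
  Position 11 ('b'): new char, reset run to 1
  Position 12 ('a'): new char, reset run to 1
  Position 13 ('c'): new char, reset run to 1
Longest run: 'a' with length 4

4


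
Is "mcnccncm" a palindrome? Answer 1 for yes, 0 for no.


Input: mcnccncm
Reversed: mcnccncm
  Compare pos 0 ('m') with pos 7 ('m'): match
  Compare pos 1 ('c') with pos 6 ('c'): match
  Compare pos 2 ('n') with pos 5 ('n'): match
  Compare pos 3 ('c') with pos 4 ('c'): match
Result: palindrome

1


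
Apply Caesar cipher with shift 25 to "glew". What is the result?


Caesar cipher: shift "glew" by 25
  'g' (pos 6) + 25 = pos 5 = 'f'
  'l' (pos 11) + 25 = pos 10 = 'k'
  'e' (pos 4) + 25 = pos 3 = 'd'
  'w' (pos 22) + 25 = pos 21 = 'v'
Result: fkdv

fkdv


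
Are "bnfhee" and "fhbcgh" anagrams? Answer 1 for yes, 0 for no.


Strings: "bnfhee", "fhbcgh"
Sorted first:  beefhn
Sorted second: bcfghh
Differ at position 1: 'e' vs 'c' => not anagrams

0


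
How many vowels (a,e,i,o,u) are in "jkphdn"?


Input: jkphdn
Checking each character:
  'j' at position 0: consonant
  'k' at position 1: consonant
  'p' at position 2: consonant
  'h' at position 3: consonant
  'd' at position 4: consonant
  'n' at position 5: consonant
Total vowels: 0

0


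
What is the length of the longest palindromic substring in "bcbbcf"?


Input: "bcbbcf"
Checking substrings for palindromes:
  [1:5] "cbbc" (len 4) => palindrome
  [0:3] "bcb" (len 3) => palindrome
  [2:4] "bb" (len 2) => palindrome
Longest palindromic substring: "cbbc" with length 4

4


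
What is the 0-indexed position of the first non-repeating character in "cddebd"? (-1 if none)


Input: cddebd
Character frequencies:
  'b': 1
  'c': 1
  'd': 3
  'e': 1
Scanning left to right for freq == 1:
  Position 0 ('c'): unique! => answer = 0

0
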